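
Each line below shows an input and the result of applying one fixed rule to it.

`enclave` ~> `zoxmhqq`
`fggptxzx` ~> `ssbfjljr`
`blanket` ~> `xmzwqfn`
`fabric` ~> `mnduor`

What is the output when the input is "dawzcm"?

miloyp

What's happening: move the first character to the end, then shift every letter 12 places forward in the alphabet (wrapping around).
"dawzcm" → "awzcmd" → "miloyp".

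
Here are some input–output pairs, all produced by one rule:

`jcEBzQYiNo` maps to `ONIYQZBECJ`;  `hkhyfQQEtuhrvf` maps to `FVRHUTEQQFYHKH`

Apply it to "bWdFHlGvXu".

Looking at the pairs, the operation is to reverse the string, then convert every letter to uppercase.
Working it through for "bWdFHlGvXu": intermediate "uXvGlHFdWb", final "UXVGLHFDWB".

UXVGLHFDWB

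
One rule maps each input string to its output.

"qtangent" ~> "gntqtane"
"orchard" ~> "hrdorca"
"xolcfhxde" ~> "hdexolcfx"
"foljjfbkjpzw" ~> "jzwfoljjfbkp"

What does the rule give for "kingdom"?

gomkind

The rule is to move the last 3 characters to the front (rotate right by 3), then swap the first and last characters.
For "kingdom", step one produces "domking"; step two turns that into "gomkind".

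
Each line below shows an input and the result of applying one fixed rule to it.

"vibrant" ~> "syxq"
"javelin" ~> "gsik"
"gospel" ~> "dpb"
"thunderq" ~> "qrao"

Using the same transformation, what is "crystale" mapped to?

zvqi

The pattern: keep every other character starting from the first (positions 1st, 3rd, 5th, ...), then shift every letter 3 places backward in the alphabet (wrapping around).
Doing the same to "crystale": "zvqi".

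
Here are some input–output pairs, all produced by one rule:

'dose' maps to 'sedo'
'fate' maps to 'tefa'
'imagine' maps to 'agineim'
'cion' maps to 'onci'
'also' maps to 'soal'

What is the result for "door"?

ordo

Each output is the input with this applied: move the first 2 characters to the end (rotate left by 2).
So "door" becomes "ordo".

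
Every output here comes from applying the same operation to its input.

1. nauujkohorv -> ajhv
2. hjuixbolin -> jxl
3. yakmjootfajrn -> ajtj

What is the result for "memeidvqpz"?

eiq

Looking at the pairs, the operation is to keep one character in every 3, starting at position 2 (positions 2nd, 5th, 8th, ...).
Doing the same to "memeidvqpz": "eiq".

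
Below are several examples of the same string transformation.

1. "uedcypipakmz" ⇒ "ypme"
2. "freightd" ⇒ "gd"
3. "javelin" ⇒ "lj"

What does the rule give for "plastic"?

tp

The pattern: move the first 2 characters to the end (rotate left by 2), then keep one character in every 3, starting at position 3 (positions 3rd, 6th, 9th, ...).
For "plastic", step one produces "asticpl"; step two turns that into "tp".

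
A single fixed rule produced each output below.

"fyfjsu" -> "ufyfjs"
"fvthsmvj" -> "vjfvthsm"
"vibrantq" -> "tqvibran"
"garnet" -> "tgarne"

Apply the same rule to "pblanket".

Each output is the input with this applied: move the first 2 characters to the end (rotate left by 2), then swap the front and back halves of the string.
On "pblanket": the first step gives "lanketpb", and the second then gives "etpblank".

etpblank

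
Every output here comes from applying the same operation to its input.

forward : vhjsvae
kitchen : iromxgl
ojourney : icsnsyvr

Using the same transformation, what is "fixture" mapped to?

What's happening: shift every letter 4 places forward in the alphabet (wrapping around), then move the last 2 characters to the front (rotate right by 2).
Starting from "fixture": after the first operation, "jmbxyvi"; after the second, "vijmbxy".

vijmbxy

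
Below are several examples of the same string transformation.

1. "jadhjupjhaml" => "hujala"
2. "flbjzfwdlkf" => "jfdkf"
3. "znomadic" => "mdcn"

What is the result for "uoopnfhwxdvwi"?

pfwdwu

The pattern: move the first 2 characters to the end (rotate left by 2), then keep every other character starting from the second (positions 2nd, 4th, 6th, ...).
"uoopnfhwxdvwi" → "opnfhwxdvwiuo" → "pfwdwu".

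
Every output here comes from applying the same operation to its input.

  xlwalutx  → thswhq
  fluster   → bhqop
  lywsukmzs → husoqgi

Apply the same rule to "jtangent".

fpwjca

Looking at the pairs, the operation is to delete the last 2 characters, then shift every letter 4 places backward in the alphabet (wrapping around).
For "jtangent", step one produces "jtange"; step two turns that into "fpwjca".
(Check on "lywsukmzs": → "lywsukm" → "husoqgi" ✓)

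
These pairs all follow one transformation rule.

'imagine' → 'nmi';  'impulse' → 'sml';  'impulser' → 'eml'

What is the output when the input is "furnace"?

cua

The rule is to move the last 2 characters to the front (rotate right by 2), then keep one character in every 3, starting at position 1 (positions 1st, 4th, 7th, ...).
Starting from "furnace": after the first operation, "cefurna"; after the second, "cua".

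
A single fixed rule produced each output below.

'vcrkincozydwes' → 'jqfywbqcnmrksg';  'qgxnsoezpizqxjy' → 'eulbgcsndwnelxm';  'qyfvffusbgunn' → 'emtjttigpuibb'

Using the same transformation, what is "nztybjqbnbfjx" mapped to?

In each case the input is transformed by: shift every letter 12 places backward in the alphabet (wrapping around).
Applying that to "nztybjqbnbfjx" gives "bnhmpxepbptxl".

bnhmpxepbptxl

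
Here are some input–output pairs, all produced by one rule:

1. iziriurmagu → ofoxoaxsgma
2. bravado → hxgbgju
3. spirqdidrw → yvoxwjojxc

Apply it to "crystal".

ixeyzgr

In each case the input is transformed by: shift every letter 6 places forward in the alphabet (wrapping around).
For "crystal" the result is "ixeyzgr".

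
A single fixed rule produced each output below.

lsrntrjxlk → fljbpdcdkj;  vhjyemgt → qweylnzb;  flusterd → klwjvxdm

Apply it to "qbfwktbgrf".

The rule is to shift every letter 8 places backward in the alphabet (wrapping around), then move the first 3 characters to the end (rotate left by 3).
For "qbfwktbgrf", step one produces "itxocltyjx"; step two turns that into "ocltyjxitx".

ocltyjxitx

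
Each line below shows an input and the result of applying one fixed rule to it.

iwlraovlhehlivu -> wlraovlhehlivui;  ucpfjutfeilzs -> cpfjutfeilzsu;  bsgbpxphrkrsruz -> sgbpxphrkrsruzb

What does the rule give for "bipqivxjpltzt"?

The transformation: move the first character to the end.
For "bipqivxjpltzt" the result is "ipqivxjpltztb".

ipqivxjpltztb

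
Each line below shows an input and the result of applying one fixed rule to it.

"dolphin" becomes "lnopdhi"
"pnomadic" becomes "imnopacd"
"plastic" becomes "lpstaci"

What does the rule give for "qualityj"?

The rule is to sort the characters into alphabetical order, then move the first 3 characters to the end (rotate left by 3).
"qualityj" → "lqtuyaij".

lqtuyaij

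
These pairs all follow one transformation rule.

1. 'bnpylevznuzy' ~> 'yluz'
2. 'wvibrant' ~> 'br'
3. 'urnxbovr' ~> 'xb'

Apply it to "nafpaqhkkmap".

The rule is to swap each adjacent pair of characters (1↔2, 3↔4, ...), then keep one character in every 3, starting at position 3 (positions 3rd, 6th, 9th, ...).
Working it through for "nafpaqhkkmap": intermediate "anpfqakhmkpa", final "pama".

pama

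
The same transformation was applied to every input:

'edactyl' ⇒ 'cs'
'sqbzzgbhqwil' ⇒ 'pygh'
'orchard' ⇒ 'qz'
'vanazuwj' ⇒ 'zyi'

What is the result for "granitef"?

qhe

The pattern: keep one character in every 3, starting at position 2 (positions 2nd, 5th, 8th, ...), then shift every letter 1 place backward in the alphabet (wrapping around).
Working it through for "granitef": intermediate "rif", final "qhe".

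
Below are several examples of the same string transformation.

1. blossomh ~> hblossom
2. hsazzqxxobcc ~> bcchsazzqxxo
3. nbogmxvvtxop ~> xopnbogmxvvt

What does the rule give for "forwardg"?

What's happening: move the first 3 characters to the end (rotate left by 3), then swap the front and back halves of the string.
"forwardg" → "wardgfor" → "gforward".

gforward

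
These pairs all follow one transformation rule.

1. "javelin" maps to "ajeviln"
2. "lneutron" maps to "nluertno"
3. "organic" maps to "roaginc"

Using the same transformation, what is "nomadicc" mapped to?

onamidcc

The pattern: swap each adjacent pair of characters (1↔2, 3↔4, ...).
So "nomadicc" becomes "onamidcc".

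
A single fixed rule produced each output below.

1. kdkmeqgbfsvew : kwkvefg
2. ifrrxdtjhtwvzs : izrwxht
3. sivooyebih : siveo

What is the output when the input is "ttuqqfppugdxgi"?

Rule — keep every other character starting from the first (positions 1st, 3rd, 5th, ...), then take characters alternately from the front and the back (1st, last, 2nd, 2nd-last, ...).
Applying that to "ttuqqfppugdxgi" gives "tgudqup".
(Check on "sivooyebih": → "svoei" → "siveo" ✓)

tgudqup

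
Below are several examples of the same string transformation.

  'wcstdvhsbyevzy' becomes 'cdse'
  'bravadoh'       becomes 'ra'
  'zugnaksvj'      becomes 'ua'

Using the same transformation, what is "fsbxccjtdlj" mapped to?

sct

What's happening: keep one character in every 3, starting at position 2 (positions 2nd, 5th, 8th, ...), then delete the last character.
On "fsbxccjtdlj": the first step gives "sctj", and the second then gives "sct".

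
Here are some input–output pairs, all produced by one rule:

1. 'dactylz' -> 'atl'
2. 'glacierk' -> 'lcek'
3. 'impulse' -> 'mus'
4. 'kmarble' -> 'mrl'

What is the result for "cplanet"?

What's happening: keep every other character starting from the second (positions 2nd, 4th, 6th, ...).
"cplanet" → "pae".

pae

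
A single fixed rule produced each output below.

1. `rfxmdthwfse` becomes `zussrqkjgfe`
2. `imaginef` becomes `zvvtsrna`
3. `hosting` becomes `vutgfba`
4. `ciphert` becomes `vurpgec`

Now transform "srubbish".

In each case the input is transformed by: shift every letter 13 places forward in the alphabet (wrapping around) — i.e. ROT13, then sort the characters into reverse alphabetical order.
Applying that to "srubbish" gives "vuoohffe".

vuoohffe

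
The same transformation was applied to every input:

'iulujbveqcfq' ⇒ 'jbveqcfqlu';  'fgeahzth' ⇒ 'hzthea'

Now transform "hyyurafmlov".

The transformation: delete the first 2 characters, then move the first 2 characters to the end (rotate left by 2).
"hyyurafmlov" → "yurafmlov" → "rafmlovyu".

rafmlovyu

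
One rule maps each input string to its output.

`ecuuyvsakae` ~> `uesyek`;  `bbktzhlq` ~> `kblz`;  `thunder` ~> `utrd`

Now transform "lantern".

Rule — keep every other character starting from the first (positions 1st, 3rd, 5th, ...), then swap each adjacent pair of characters (1↔2, 3↔4, ...).
For "lantern", step one produces "lnen"; step two turns that into "nlne".

nlne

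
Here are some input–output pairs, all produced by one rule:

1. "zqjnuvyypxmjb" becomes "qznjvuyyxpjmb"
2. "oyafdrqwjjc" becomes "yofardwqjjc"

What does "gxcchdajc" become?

What's happening: swap each adjacent pair of characters (1↔2, 3↔4, ...).
For "gxcchdajc" the result is "xgccdhjac".

xgccdhjac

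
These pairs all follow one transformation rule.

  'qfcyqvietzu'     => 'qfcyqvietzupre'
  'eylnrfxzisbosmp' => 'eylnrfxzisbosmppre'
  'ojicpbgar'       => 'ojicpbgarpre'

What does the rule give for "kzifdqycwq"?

What's happening: append "pre".
So "kzifdqycwq" becomes "kzifdqycwqpre".

kzifdqycwqpre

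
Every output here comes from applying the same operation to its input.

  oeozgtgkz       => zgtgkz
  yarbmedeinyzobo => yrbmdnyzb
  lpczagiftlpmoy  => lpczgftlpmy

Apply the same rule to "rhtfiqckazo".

The pattern: remove every vowel.
On "rhtfiqckazo" that produces "rhtfqckz".

rhtfqckz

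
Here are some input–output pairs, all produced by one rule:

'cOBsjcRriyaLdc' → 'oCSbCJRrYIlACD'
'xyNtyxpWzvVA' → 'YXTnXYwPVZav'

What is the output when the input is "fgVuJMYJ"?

GFUvmjjy

Each output is the input with this applied: swap each adjacent pair of characters (1↔2, 3↔4, ...), then flip the case of every letter.
For "fgVuJMYJ", step one produces "gfuVMJJY"; step two turns that into "GFUvmjjy".
(Check on "xyNtyxpWzvVA": → "yxtNxyWpvzAV" → "YXTnXYwPVZav" ✓)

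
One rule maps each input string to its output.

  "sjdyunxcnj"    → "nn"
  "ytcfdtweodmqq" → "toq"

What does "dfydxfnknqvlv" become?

fnl

The rule is to delete the first 3 characters, then keep one character in every 3, starting at position 3 (positions 3rd, 6th, 9th, ...).
"dfydxfnknqvlv" → "fnl".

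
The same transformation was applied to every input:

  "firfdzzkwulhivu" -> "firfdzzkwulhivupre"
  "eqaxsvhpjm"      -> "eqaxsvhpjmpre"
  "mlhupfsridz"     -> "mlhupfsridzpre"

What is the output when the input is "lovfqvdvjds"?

lovfqvdvjdspre

The rule is to append "pre".
"lovfqvdvjds" → "lovfqvdvjdspre".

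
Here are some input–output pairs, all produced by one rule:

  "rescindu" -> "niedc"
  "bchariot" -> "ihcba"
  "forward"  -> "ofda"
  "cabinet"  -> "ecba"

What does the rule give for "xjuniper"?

pnjie

The rule is to sort the characters into reverse alphabetical order, then delete the first 3 characters.
For "xjuniper" the result is "pnjie".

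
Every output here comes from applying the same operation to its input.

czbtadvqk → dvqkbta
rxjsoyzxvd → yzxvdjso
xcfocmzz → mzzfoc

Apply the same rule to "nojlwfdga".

Looking at the pairs, the operation is to delete the first 2 characters, then move the first 3 characters to the end (rotate left by 3).
On "nojlwfdga": the first step gives "jlwfdga", and the second then gives "fdgajlw".

fdgajlw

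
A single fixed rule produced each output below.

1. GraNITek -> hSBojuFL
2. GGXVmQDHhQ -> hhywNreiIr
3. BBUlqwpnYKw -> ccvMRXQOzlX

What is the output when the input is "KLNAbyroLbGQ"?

lmobCZSPmChr

Looking at the pairs, the operation is to flip the case of every letter, then shift every letter 1 place forward in the alphabet (wrapping around).
Applying both steps to "KLNAbyroLbGQ": "klnaBYROlBgq", then "lmobCZSPmChr".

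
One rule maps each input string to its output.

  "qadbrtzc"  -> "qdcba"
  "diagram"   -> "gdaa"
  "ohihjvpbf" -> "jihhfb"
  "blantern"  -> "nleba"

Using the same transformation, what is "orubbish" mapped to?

Rule — sort the characters into reverse alphabetical order, then delete the first 3 characters.
"orubbish" → "oihbb".
(Check on "ohihjvpbf": → "vpojihhfb" → "jihhfb" ✓)

oihbb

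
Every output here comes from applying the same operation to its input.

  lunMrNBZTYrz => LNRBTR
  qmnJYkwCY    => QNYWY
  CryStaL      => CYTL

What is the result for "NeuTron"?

NURN

What's happening: keep every other character starting from the first (positions 1st, 3rd, 5th, ...), then convert every letter to uppercase.
Applying both steps to "NeuTron": "Nurn", then "NURN".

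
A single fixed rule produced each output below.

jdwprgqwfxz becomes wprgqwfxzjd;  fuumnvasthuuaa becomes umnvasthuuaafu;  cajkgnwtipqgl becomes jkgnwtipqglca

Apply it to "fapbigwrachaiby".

pbigwrachaibyfa

The pattern: move the first 2 characters to the end (rotate left by 2).
For "fapbigwrachaiby" the result is "pbigwrachaibyfa".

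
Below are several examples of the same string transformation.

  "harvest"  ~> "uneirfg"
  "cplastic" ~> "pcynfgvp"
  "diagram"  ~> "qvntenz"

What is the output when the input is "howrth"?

ubjegu

In each case the input is transformed by: shift every letter 13 places forward in the alphabet (wrapping around) — i.e. ROT13.
So "howrth" becomes "ubjegu".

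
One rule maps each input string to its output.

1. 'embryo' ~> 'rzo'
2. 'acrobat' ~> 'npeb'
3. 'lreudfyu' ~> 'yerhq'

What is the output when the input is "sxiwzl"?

fkv

What's happening: delete the last 3 characters, then shift every letter 13 places forward in the alphabet (wrapping around) — i.e. ROT13.
On "sxiwzl" that produces "fkv".
(Check on "acrobat": → "acro" → "npeb" ✓)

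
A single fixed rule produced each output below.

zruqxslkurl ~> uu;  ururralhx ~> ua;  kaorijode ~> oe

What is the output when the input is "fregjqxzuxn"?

eu

In each case the input is transformed by: keep one character in every 3, starting at position 3 (positions 3rd, 6th, 9th, ...), then keep only the vowels.
Working it through for "fregjqxzuxn": intermediate "equ", final "eu".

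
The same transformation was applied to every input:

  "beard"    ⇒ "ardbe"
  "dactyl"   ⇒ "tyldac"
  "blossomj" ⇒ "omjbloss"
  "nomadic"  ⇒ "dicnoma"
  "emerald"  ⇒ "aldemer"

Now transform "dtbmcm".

mcmdtb

In each case the input is transformed by: move the last 3 characters to the front (rotate right by 3).
"dtbmcm" → "mcmdtb".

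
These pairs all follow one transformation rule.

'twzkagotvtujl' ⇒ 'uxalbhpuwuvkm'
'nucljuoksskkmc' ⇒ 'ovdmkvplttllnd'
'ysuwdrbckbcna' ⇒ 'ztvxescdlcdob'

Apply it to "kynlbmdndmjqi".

lzomcneoenkrj

The pattern: shift every letter 1 place forward in the alphabet (wrapping around).
Applying that to "kynlbmdndmjqi" gives "lzomcneoenkrj".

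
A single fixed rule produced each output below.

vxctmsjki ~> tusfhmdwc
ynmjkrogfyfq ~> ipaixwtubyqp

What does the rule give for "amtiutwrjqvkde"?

Looking at the pairs, the operation is to shift every letter 10 places forward in the alphabet (wrapping around), then move the last 3 characters to the front (rotate right by 3).
Starting from "amtiutwrjqvkde": after the first operation, "kwdsedgbtafuno"; after the second, "unokwdsedgbtaf".

unokwdsedgbtaf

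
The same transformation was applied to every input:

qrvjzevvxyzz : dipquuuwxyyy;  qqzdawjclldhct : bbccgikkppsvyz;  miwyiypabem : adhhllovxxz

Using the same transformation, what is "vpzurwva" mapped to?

Rule — shift every letter 1 place backward in the alphabet (wrapping around), then sort the characters into alphabetical order.
Applying both steps to "vpzurwva": "uoytqvuz", then "oqtuuvyz".

oqtuuvyz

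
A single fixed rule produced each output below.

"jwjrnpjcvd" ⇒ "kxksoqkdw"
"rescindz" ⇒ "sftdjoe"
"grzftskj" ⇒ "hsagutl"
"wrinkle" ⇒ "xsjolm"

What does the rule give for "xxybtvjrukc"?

What's happening: delete the last character, then shift every letter 1 place forward in the alphabet (wrapping around).
"xxybtvjrukc" → "xxybtvjruk" → "yyzcuwksvl".

yyzcuwksvl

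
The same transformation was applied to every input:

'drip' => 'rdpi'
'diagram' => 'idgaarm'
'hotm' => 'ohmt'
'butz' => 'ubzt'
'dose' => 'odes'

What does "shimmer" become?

hsmiemr

The transformation: swap each adjacent pair of characters (1↔2, 3↔4, ...).
For "shimmer" the result is "hsmiemr".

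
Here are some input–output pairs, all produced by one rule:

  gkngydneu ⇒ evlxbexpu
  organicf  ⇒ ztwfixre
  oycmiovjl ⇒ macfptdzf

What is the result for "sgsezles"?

cvjjxjvq

The rule is to shift every letter 9 places backward in the alphabet (wrapping around), then move the last 3 characters to the front (rotate right by 3).
For "sgsezles", step one produces "jxjvqcvj"; step two turns that into "cvjjxjvq".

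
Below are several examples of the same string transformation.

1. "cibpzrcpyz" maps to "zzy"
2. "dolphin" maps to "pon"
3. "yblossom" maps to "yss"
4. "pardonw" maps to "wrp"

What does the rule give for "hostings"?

In each case the input is transformed by: sort the characters into reverse alphabetical order, then keep only the first 3 characters.
"hostings" → "tssonihg" → "tss".

tss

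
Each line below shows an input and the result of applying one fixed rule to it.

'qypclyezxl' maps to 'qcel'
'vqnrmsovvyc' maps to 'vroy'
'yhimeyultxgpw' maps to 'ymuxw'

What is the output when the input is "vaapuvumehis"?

The pattern: keep one character in every 3, starting at position 1 (positions 1st, 4th, 7th, ...).
So "vaapuvumehis" becomes "vpuh".

vpuh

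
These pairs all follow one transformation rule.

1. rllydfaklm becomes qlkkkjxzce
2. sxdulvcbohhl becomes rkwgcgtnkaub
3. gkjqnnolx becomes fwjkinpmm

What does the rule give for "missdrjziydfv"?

luhercrxchqyi

Looking at the pairs, the operation is to take characters alternately from the front and the back (1st, last, 2nd, 2nd-last, ...), then shift every letter 1 place backward in the alphabet (wrapping around).
Working it through for "missdrjziydfv": intermediate "mvifsdsydirzj", final "luhercrxchqyi".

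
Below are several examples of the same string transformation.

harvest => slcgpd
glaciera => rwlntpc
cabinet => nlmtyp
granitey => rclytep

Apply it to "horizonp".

The transformation: shift every letter 11 places forward in the alphabet (wrapping around), then delete the last character.
Applying both steps to "horizonp": "szctkzya", then "szctkzy".
(Check on "glaciera": → "rwlntpcl" → "rwlntpc" ✓)

szctkzy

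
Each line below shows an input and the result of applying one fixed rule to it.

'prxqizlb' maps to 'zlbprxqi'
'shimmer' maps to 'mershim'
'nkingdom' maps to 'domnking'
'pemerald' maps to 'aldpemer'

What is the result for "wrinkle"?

klewrin

Looking at the pairs, the operation is to move the last 3 characters to the front (rotate right by 3).
For "wrinkle" the result is "klewrin".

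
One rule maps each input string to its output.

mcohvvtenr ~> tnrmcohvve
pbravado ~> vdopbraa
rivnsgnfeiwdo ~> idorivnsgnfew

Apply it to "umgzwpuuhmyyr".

myrumgzwpuuhy

Rule — move the last 3 characters to the front (rotate right by 3), then swap the first and last characters.
On "umgzwpuuhmyyr" that produces "myrumgzwpuuhy".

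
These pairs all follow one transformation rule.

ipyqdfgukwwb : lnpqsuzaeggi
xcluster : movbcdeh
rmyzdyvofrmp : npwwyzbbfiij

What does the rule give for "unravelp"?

kovxzbef

In each case the input is transformed by: sort the characters into alphabetical order, then shift every letter 10 places forward in the alphabet (wrapping around).
On "unravelp": the first step gives "aelnpruv", and the second then gives "kovxzbef".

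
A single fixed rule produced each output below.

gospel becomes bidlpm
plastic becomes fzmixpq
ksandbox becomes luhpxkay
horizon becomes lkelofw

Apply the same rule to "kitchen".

bkhfqze

The rule is to move the last 2 characters to the front (rotate right by 2), then shift every letter 3 places backward in the alphabet (wrapping around).
On "kitchen": the first step gives "enkitch", and the second then gives "bkhfqze".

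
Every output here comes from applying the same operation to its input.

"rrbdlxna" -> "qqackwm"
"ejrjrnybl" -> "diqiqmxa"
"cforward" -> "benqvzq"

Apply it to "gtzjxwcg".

Rule — delete the last character, then shift every letter 1 place backward in the alphabet (wrapping around).
"gtzjxwcg" → "fsyiwvb".

fsyiwvb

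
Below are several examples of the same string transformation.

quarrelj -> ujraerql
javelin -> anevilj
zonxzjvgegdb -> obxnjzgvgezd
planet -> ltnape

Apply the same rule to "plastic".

lcsaitp

Each output is the input with this applied: swap the first and last characters, then swap each adjacent pair of characters (1↔2, 3↔4, ...).
Applying both steps to "plastic": "clastip", then "lcsaitp".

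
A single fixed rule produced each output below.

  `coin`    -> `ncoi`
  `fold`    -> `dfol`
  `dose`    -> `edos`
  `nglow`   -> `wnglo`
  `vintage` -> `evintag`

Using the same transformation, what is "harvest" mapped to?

tharves

The transformation: move the last character to the front.
Doing the same to "harvest": "tharves".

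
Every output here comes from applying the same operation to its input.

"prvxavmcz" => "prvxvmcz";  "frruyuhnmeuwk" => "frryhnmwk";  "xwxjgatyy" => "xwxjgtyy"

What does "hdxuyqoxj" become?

hdxyqxj

The transformation: remove every vowel.
So "hdxuyqoxj" becomes "hdxyqxj".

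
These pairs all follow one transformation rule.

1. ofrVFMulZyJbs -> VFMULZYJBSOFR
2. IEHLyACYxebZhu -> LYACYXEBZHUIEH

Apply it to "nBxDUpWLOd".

DUPWLODNBX

What's happening: move the first 3 characters to the end (rotate left by 3), then convert every letter to uppercase.
For "nBxDUpWLOd", step one produces "DUpWLOdnBx"; step two turns that into "DUPWLODNBX".
(Check on "IEHLyACYxebZhu": → "LyACYxebZhuIEH" → "LYACYXEBZHUIEH" ✓)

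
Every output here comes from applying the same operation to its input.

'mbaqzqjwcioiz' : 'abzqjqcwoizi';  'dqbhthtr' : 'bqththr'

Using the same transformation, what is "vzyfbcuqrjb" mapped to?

yzbfucrqbj

The rule is to delete the first character, then swap each adjacent pair of characters (1↔2, 3↔4, ...).
Starting from "vzyfbcuqrjb": after the first operation, "zyfbcuqrjb"; after the second, "yzbfucrqbj".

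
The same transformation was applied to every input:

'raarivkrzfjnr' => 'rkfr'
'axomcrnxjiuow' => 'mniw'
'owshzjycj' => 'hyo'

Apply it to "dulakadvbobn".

Each output is the input with this applied: move the first character to the end, then keep one character in every 3, starting at position 3 (positions 3rd, 6th, 9th, ...).
Starting from "dulakadvbobn": after the first operation, "ulakadvbobnd"; after the second, "adod".

adod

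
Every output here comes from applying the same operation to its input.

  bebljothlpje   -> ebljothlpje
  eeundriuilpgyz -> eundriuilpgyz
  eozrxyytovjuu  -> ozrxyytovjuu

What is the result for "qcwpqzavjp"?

cwpqzavjp

The transformation: delete the first character.
For "qcwpqzavjp" the result is "cwpqzavjp".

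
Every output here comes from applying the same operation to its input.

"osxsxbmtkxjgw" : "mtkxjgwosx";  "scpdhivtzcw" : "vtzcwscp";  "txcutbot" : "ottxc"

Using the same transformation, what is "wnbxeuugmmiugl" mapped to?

Looking at the pairs, the operation is to move the first 3 characters to the end (rotate left by 3), then delete the first 3 characters.
For "wnbxeuugmmiugl", step one produces "xeuugmmiuglwnb"; step two turns that into "ugmmiuglwnb".

ugmmiuglwnb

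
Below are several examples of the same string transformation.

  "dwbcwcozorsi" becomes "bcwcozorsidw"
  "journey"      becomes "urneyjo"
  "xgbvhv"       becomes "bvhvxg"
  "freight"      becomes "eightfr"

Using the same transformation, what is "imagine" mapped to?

Rule — move the first 2 characters to the end (rotate left by 2).
"imagine" → "agineim".

agineim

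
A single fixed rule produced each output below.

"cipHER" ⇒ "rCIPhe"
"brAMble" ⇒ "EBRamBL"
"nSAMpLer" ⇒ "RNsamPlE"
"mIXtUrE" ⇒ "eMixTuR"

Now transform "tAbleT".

tTaBLE

The rule is to flip the case of every letter, then move the last character to the front.
On "tAbleT": the first step gives "TaBLEt", and the second then gives "tTaBLE".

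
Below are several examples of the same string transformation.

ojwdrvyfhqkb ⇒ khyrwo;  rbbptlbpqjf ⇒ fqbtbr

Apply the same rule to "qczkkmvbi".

The transformation: keep every other character starting from the first (positions 1st, 3rd, 5th, ...), then reverse the string.
Starting from "qczkkmvbi": after the first operation, "qzkvi"; after the second, "ivkzq".
(Check on "ojwdrvyfhqkb": → "owryhk" → "khyrwo" ✓)

ivkzq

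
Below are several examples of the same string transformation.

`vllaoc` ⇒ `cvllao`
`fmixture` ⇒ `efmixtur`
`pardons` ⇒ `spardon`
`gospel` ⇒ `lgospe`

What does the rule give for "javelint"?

The rule is to move the last character to the front.
"javelint" → "tjavelin".

tjavelin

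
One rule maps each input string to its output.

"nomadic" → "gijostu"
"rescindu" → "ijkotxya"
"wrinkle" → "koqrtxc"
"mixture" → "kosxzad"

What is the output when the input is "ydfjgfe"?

jkllmpe

The pattern: sort the characters into alphabetical order, then shift every letter 6 places forward in the alphabet (wrapping around).
For "ydfjgfe", step one produces "deffgjy"; step two turns that into "jkllmpe".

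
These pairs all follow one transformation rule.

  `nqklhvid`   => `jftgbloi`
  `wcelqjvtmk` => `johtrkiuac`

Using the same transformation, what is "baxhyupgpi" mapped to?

What's happening: move the first 3 characters to the end (rotate left by 3), then shift every letter 2 places backward in the alphabet (wrapping around).
On "baxhyupgpi": the first step gives "hyupgpibax", and the second then gives "fwsnengzyv".

fwsnengzyv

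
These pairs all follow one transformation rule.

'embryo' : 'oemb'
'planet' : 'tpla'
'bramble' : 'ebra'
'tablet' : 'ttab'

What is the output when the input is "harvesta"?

Each output is the input with this applied: move the first 3 characters to the end (rotate left by 3), then keep only the last 4 characters.
Applying both steps to "harvesta": "vestahar", then "ahar".
(Check on "planet": → "netpla" → "tpla" ✓)

ahar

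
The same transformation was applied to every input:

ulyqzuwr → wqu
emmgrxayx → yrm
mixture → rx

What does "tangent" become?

In each case the input is transformed by: reverse the string, then keep one character in every 3, starting at position 2 (positions 2nd, 5th, 8th, ...).
Starting from "tangent": after the first operation, "tnegnat"; after the second, "nn".

nn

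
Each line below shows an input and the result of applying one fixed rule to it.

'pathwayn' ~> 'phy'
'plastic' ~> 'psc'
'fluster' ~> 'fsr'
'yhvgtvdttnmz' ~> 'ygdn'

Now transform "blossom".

bsm

What's happening: keep one character in every 3, starting at position 1 (positions 1st, 4th, 7th, ...).
Doing the same to "blossom": "bsm".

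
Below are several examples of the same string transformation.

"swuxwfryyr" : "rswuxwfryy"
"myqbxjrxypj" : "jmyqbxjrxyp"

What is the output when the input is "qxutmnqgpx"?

Each output is the input with this applied: move the last character to the front.
For "qxutmnqgpx" the result is "xqxutmnqgp".

xqxutmnqgp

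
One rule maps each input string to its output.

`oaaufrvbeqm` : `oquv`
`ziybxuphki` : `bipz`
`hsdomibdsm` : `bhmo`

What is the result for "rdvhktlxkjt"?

hjlr

The pattern: keep one character in every 3, starting at position 1 (positions 1st, 4th, 7th, ...), then sort the characters into alphabetical order.
Starting from "rdvhktlxkjt": after the first operation, "rhlj"; after the second, "hjlr".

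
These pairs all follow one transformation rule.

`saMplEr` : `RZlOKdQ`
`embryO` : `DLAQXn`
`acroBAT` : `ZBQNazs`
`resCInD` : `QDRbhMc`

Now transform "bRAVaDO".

Each output is the input with this applied: shift every letter 1 place backward in the alphabet (wrapping around), then flip the case of every letter.
On "bRAVaDO": the first step gives "aQZUzCN", and the second then gives "AqzuZcn".

AqzuZcn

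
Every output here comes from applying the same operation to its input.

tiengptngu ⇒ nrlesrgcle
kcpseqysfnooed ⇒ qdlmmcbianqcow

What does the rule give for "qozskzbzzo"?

The rule is to shift every letter 2 places backward in the alphabet (wrapping around), then swap the front and back halves of the string.
For "qozskzbzzo", step one produces "omxqixzxxm"; step two turns that into "xzxxmomxqi".

xzxxmomxqi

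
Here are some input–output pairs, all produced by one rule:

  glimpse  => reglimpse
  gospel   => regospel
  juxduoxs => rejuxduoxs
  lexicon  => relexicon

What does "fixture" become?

refixture

The transformation: prepend "re".
Applying that to "fixture" gives "refixture".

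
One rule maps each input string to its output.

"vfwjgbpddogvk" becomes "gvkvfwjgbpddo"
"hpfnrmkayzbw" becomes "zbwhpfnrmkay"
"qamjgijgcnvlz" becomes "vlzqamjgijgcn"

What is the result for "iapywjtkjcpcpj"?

cpjiapywjtkjcp

The transformation: move the last 3 characters to the front (rotate right by 3).
For "iapywjtkjcpcpj" the result is "cpjiapywjtkjcp".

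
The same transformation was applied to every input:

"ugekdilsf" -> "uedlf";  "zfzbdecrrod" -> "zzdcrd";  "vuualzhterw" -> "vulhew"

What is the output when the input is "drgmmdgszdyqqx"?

dgmgzyq

The rule is to keep every other character starting from the first (positions 1st, 3rd, 5th, ...).
On "drgmmdgszdyqqx" that produces "dgmgzyq".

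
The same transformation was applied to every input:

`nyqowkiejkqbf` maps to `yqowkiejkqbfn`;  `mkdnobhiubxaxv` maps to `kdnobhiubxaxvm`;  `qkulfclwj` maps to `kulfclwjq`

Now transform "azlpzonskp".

zlpzonskpa

The transformation: move the first character to the end.
So "azlpzonskp" becomes "zlpzonskpa".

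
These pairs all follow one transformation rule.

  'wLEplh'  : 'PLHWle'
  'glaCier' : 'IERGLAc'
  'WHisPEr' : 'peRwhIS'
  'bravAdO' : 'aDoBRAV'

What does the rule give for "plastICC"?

iccPLAST

In each case the input is transformed by: flip the case of every letter, then move the last 3 characters to the front (rotate right by 3).
Working it through for "plastICC": intermediate "PLASTicc", final "iccPLAST".
(Check on "wLEplh": → "WlePLH" → "PLHWle" ✓)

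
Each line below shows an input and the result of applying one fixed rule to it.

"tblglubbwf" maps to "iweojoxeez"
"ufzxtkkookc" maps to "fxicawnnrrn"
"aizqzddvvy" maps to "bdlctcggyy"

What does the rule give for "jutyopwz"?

Each output is the input with this applied: shift every letter 3 places forward in the alphabet (wrapping around), then move the last character to the front.
On "jutyopwz": the first step gives "mxwbrszc", and the second then gives "cmxwbrsz".
(Check on "ufzxtkkookc": → "xicawnnrrnf" → "fxicawnnrrn" ✓)

cmxwbrsz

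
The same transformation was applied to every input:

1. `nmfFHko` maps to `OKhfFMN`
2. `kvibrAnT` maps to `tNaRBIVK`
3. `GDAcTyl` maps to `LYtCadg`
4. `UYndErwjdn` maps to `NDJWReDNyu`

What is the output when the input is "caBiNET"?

tenIbAC

The transformation: flip the case of every letter, then reverse the string.
On "caBiNET": the first step gives "CAbInet", and the second then gives "tenIbAC".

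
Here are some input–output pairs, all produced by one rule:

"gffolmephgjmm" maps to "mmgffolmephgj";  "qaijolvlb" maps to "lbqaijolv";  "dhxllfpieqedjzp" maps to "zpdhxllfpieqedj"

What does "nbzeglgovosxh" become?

xhnbzeglgovos

Rule — move the last 2 characters to the front (rotate right by 2).
Applying that to "nbzeglgovosxh" gives "xhnbzeglgovos".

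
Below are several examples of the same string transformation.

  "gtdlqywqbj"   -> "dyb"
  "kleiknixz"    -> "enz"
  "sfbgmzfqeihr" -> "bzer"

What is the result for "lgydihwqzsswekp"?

Looking at the pairs, the operation is to keep one character in every 3, starting at position 3 (positions 3rd, 6th, 9th, ...).
So "lgydihwqzsswekp" becomes "yhzwp".

yhzwp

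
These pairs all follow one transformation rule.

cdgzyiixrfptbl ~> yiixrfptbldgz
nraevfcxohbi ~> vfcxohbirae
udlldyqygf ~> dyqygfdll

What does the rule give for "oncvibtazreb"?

ibtazrebncv

The rule is to delete the first character, then move the first 3 characters to the end (rotate left by 3).
For "oncvibtazreb", step one produces "ncvibtazreb"; step two turns that into "ibtazrebncv".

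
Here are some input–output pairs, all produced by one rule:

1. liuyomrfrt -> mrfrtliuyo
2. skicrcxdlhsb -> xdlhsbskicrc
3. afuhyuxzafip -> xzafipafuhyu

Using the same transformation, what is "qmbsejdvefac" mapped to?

Each output is the input with this applied: swap the front and back halves of the string.
Doing the same to "qmbsejdvefac": "dvefacqmbsej".

dvefacqmbsej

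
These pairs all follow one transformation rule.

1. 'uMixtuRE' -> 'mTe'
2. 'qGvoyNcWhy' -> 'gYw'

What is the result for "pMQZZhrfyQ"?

The pattern: keep one character in every 3, starting at position 2 (positions 2nd, 5th, 8th, ...), then flip the case of every letter.
Applying both steps to "pMQZZhrfyQ": "MZf", then "mzF".
(Check on "uMixtuRE": → "MtE" → "mTe" ✓)

mzF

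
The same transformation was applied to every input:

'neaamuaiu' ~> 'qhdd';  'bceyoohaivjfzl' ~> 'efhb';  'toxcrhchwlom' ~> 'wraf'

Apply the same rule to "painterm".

sdlq

The pattern: shift every letter 3 places forward in the alphabet (wrapping around), then keep only the first 4 characters.
On "painterm": the first step gives "sdlqwhup", and the second then gives "sdlq".
(Check on "bceyoohaivjfzl": → "efhbrrkdlymico" → "efhb" ✓)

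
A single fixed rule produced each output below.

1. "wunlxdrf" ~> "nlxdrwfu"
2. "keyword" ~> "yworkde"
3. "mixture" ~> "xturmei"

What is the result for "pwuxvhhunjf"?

What's happening: swap the first and last characters, then move the first 2 characters to the end (rotate left by 2).
For "pwuxvhhunjf", step one produces "fwuxvhhunjp"; step two turns that into "uxvhhunjpfw".

uxvhhunjpfw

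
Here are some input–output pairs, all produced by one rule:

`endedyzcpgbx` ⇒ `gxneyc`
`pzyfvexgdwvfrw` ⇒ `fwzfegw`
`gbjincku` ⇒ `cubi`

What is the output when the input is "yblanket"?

ktba

The pattern: keep every other character starting from the second (positions 2nd, 4th, 6th, ...), then move the last 2 characters to the front (rotate right by 2).
On "yblanket": the first step gives "bakt", and the second then gives "ktba".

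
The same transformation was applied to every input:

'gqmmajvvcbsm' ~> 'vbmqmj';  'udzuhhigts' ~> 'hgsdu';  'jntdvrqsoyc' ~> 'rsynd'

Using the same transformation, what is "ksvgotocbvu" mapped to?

tcvsg

Looking at the pairs, the operation is to keep every other character starting from the second (positions 2nd, 4th, 6th, ...), then move the last 3 characters to the front (rotate right by 3).
Working it through for "ksvgotocbvu": intermediate "sgtcv", final "tcvsg".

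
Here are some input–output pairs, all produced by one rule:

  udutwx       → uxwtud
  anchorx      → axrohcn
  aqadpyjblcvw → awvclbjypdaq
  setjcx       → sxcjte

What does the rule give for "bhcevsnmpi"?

bipmnsvech

Looking at the pairs, the operation is to move the first character to the end, then reverse the string.
Applying that to "bhcevsnmpi" gives "bipmnsvech".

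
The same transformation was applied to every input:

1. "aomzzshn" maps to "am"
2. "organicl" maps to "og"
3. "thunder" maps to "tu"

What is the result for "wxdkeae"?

wd

The transformation: keep every other character starting from the first (positions 1st, 3rd, 5th, ...), then delete the last 2 characters.
Applying that to "wxdkeae" gives "wd".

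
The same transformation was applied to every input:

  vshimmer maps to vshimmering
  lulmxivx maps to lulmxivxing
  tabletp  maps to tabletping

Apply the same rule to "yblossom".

yblossoming

The rule is to append "ing".
For "yblossom" the result is "yblossoming".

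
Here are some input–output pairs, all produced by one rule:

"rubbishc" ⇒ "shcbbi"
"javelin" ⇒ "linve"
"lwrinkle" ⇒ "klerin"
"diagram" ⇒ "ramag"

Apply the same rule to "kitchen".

In each case the input is transformed by: delete the first 2 characters, then move the last 3 characters to the front (rotate right by 3).
For "kitchen", step one produces "tchen"; step two turns that into "hentc".

hentc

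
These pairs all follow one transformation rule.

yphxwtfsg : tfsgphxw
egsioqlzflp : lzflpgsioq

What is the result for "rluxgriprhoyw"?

prhoywluxgri

Each output is the input with this applied: delete the first character, then swap the front and back halves of the string.
Applying both steps to "rluxgriprhoyw": "luxgriprhoyw", then "prhoywluxgri".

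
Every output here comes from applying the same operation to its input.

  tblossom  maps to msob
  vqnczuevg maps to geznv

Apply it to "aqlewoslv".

vswla

Each output is the input with this applied: reverse the string, then keep every other character starting from the first (positions 1st, 3rd, 5th, ...).
Applying both steps to "aqlewoslv": "vlsowelqa", then "vswla".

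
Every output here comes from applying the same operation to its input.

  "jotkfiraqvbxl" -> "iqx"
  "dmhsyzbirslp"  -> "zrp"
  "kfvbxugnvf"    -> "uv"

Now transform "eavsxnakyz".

ny

The rule is to delete the first 3 characters, then keep one character in every 3, starting at position 3 (positions 3rd, 6th, 9th, ...).
Starting from "eavsxnakyz": after the first operation, "sxnakyz"; after the second, "ny".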